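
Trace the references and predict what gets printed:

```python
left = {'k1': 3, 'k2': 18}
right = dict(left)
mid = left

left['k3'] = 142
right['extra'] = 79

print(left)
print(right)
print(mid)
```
{'k1': 3, 'k2': 18, 'k3': 142}
{'k1': 3, 'k2': 18, 'extra': 79}
{'k1': 3, 'k2': 18, 'k3': 142}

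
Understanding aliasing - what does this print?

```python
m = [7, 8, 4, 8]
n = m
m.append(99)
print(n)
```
[7, 8, 4, 8, 99]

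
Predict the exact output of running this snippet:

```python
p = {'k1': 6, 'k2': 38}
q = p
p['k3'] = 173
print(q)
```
{'k1': 6, 'k2': 38, 'k3': 173}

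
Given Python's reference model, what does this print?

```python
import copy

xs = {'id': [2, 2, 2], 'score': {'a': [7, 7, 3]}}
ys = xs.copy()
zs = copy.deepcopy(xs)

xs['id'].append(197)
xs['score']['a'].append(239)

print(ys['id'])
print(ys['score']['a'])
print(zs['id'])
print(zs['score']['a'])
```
[2, 2, 2, 197]
[7, 7, 3, 239]
[2, 2, 2]
[7, 7, 3]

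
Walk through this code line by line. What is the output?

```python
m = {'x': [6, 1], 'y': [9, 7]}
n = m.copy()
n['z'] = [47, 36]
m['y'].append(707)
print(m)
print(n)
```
{'x': [6, 1], 'y': [9, 7, 707]}
{'x': [6, 1], 'y': [9, 7, 707], 'z': [47, 36]}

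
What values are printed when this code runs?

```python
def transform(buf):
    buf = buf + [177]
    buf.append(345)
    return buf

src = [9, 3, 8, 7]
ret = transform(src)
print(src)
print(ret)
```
[9, 3, 8, 7]
[9, 3, 8, 7, 177, 345]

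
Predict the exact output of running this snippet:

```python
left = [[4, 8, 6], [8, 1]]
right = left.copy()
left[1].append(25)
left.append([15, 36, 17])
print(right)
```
[[4, 8, 6], [8, 1, 25]]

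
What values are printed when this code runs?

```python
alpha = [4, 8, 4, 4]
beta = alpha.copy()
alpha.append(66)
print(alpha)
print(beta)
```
[4, 8, 4, 4, 66]
[4, 8, 4, 4]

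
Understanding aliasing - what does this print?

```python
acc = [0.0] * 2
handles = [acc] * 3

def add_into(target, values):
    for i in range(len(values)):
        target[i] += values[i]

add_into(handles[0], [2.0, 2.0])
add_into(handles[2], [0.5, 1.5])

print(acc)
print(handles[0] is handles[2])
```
[2.5, 3.5]
True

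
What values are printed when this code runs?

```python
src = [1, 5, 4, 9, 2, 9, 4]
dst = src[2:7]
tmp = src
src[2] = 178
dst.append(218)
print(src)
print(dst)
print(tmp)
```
[1, 5, 178, 9, 2, 9, 4]
[4, 9, 2, 9, 4, 218]
[1, 5, 178, 9, 2, 9, 4]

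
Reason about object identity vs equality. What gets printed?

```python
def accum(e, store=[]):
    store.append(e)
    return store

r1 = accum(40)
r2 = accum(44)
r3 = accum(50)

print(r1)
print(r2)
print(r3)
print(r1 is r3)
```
[40, 44, 50]
[40, 44, 50]
[40, 44, 50]
True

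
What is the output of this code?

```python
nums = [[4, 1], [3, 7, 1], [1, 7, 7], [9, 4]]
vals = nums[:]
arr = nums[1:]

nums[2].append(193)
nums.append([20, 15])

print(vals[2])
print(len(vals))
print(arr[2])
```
[1, 7, 7, 193]
4
[9, 4]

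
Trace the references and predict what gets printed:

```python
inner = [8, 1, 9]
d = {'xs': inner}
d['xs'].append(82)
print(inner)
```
[8, 1, 9, 82]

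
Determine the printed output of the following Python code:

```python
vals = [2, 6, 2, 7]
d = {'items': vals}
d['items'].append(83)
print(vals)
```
[2, 6, 2, 7, 83]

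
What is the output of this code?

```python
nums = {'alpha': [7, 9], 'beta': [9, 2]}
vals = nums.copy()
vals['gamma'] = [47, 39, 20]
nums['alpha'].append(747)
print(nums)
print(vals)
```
{'alpha': [7, 9, 747], 'beta': [9, 2]}
{'alpha': [7, 9, 747], 'beta': [9, 2], 'gamma': [47, 39, 20]}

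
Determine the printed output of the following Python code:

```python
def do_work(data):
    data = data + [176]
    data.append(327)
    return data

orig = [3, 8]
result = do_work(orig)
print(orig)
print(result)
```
[3, 8]
[3, 8, 176, 327]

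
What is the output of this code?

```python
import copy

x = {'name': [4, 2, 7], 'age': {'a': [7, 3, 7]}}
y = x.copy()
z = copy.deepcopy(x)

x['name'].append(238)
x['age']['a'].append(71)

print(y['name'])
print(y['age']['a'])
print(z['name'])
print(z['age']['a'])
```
[4, 2, 7, 238]
[7, 3, 7, 71]
[4, 2, 7]
[7, 3, 7]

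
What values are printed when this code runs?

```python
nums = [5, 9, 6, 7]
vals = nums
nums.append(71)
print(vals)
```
[5, 9, 6, 7, 71]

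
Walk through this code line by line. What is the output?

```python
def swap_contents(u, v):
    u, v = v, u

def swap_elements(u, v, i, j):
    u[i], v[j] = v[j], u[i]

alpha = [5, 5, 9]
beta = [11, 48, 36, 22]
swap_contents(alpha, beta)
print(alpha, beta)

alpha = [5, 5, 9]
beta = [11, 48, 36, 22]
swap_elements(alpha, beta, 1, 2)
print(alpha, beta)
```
[5, 5, 9] [11, 48, 36, 22]
[5, 36, 9] [11, 48, 5, 22]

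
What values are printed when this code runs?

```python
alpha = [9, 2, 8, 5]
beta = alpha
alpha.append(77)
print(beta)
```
[9, 2, 8, 5, 77]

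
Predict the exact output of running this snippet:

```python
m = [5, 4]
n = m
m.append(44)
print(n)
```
[5, 4, 44]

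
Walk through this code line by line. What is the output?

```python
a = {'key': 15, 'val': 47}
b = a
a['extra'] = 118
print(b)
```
{'key': 15, 'val': 47, 'extra': 118}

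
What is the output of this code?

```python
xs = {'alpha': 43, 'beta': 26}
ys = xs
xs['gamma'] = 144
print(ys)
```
{'alpha': 43, 'beta': 26, 'gamma': 144}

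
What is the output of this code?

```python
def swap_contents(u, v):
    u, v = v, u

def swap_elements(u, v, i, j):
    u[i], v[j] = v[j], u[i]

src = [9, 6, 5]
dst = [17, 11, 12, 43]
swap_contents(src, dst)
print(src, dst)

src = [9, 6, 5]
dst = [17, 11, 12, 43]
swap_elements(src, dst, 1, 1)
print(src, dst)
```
[9, 6, 5] [17, 11, 12, 43]
[9, 11, 5] [17, 6, 12, 43]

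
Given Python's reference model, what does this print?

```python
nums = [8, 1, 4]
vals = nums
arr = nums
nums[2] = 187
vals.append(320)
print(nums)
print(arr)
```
[8, 1, 187, 320]
[8, 1, 187, 320]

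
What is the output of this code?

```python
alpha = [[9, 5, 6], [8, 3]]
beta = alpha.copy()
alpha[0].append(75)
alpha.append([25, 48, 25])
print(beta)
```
[[9, 5, 6, 75], [8, 3]]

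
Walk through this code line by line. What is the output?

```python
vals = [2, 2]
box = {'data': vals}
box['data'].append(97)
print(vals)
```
[2, 2, 97]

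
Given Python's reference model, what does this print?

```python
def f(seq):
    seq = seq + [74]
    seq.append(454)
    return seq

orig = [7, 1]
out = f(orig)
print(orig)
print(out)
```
[7, 1]
[7, 1, 74, 454]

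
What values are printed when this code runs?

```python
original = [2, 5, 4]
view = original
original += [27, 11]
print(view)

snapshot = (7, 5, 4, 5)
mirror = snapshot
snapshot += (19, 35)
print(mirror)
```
[2, 5, 4, 27, 11]
(7, 5, 4, 5)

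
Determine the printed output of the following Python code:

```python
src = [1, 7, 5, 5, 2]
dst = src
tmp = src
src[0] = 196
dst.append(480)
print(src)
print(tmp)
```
[196, 7, 5, 5, 2, 480]
[196, 7, 5, 5, 2, 480]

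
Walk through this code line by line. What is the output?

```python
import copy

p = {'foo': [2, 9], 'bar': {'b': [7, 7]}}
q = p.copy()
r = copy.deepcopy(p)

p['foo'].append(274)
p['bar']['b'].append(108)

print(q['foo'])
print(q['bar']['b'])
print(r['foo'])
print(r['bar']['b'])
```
[2, 9, 274]
[7, 7, 108]
[2, 9]
[7, 7]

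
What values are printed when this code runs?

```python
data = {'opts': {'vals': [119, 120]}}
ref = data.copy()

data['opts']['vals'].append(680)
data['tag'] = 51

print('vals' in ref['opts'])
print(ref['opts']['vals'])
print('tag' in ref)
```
True
[119, 120, 680]
False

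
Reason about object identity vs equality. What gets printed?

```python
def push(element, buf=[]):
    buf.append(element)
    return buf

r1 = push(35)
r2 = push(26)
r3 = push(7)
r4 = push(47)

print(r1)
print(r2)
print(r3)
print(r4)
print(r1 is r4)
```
[35, 26, 7, 47]
[35, 26, 7, 47]
[35, 26, 7, 47]
[35, 26, 7, 47]
True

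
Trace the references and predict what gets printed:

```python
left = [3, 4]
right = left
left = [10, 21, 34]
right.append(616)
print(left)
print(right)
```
[10, 21, 34]
[3, 4, 616]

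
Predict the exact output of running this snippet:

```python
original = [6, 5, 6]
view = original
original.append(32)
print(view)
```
[6, 5, 6, 32]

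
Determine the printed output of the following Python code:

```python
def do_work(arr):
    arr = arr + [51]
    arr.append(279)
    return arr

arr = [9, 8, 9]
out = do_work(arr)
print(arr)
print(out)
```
[9, 8, 9]
[9, 8, 9, 51, 279]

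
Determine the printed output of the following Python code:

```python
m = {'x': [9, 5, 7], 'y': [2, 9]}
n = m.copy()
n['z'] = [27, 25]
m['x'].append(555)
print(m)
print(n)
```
{'x': [9, 5, 7, 555], 'y': [2, 9]}
{'x': [9, 5, 7, 555], 'y': [2, 9], 'z': [27, 25]}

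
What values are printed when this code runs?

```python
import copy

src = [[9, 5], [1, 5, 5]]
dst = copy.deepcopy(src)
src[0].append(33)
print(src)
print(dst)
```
[[9, 5, 33], [1, 5, 5]]
[[9, 5], [1, 5, 5]]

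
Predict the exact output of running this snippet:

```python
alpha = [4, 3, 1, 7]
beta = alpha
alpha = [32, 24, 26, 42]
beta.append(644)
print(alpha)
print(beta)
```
[32, 24, 26, 42]
[4, 3, 1, 7, 644]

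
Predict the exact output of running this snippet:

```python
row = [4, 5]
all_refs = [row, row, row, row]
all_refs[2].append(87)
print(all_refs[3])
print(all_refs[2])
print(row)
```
[4, 5, 87]
[4, 5, 87]
[4, 5, 87]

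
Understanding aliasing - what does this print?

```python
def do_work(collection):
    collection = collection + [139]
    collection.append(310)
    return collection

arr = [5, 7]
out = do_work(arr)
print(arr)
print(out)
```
[5, 7]
[5, 7, 139, 310]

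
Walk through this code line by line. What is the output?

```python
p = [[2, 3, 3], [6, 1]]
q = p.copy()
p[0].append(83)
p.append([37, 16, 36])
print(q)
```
[[2, 3, 3, 83], [6, 1]]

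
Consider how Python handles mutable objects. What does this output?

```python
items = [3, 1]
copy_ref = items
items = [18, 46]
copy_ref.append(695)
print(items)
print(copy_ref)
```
[18, 46]
[3, 1, 695]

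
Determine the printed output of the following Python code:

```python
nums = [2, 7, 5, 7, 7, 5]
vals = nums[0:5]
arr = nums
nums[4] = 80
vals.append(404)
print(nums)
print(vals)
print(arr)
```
[2, 7, 5, 7, 80, 5]
[2, 7, 5, 7, 7, 404]
[2, 7, 5, 7, 80, 5]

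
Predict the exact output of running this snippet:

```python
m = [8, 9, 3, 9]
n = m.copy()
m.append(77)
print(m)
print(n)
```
[8, 9, 3, 9, 77]
[8, 9, 3, 9]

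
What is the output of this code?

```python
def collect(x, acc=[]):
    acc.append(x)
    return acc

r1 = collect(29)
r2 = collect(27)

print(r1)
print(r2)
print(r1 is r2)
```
[29, 27]
[29, 27]
True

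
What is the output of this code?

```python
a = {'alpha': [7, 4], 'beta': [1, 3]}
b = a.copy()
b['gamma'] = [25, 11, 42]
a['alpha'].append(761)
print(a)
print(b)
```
{'alpha': [7, 4, 761], 'beta': [1, 3]}
{'alpha': [7, 4, 761], 'beta': [1, 3], 'gamma': [25, 11, 42]}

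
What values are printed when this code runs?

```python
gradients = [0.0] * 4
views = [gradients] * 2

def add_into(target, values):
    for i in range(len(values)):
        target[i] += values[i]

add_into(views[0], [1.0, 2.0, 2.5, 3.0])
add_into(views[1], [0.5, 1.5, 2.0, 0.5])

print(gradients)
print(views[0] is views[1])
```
[1.5, 3.5, 4.5, 3.5]
True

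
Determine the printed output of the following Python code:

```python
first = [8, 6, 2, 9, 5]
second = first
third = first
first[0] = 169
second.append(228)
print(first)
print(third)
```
[169, 6, 2, 9, 5, 228]
[169, 6, 2, 9, 5, 228]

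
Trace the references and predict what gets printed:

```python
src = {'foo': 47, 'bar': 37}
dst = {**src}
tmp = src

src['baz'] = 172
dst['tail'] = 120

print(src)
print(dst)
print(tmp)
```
{'foo': 47, 'bar': 37, 'baz': 172}
{'foo': 47, 'bar': 37, 'tail': 120}
{'foo': 47, 'bar': 37, 'baz': 172}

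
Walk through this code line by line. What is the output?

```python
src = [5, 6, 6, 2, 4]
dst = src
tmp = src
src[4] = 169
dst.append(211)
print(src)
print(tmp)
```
[5, 6, 6, 2, 169, 211]
[5, 6, 6, 2, 169, 211]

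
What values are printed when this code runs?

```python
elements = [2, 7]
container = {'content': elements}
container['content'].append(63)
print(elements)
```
[2, 7, 63]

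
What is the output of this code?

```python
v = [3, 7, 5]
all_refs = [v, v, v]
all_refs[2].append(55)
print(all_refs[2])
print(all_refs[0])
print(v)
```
[3, 7, 5, 55]
[3, 7, 5, 55]
[3, 7, 5, 55]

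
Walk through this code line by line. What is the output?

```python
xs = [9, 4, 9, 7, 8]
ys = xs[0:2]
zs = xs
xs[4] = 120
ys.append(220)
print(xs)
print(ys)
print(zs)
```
[9, 4, 9, 7, 120]
[9, 4, 220]
[9, 4, 9, 7, 120]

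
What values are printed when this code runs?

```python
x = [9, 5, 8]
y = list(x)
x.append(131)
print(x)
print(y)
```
[9, 5, 8, 131]
[9, 5, 8]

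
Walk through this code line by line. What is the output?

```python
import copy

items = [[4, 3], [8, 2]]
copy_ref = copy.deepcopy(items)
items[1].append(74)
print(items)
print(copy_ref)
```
[[4, 3], [8, 2, 74]]
[[4, 3], [8, 2]]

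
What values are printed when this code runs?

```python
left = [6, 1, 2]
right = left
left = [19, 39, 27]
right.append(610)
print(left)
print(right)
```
[19, 39, 27]
[6, 1, 2, 610]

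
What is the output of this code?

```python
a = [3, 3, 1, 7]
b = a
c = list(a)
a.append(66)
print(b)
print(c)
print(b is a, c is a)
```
[3, 3, 1, 7, 66]
[3, 3, 1, 7]
True False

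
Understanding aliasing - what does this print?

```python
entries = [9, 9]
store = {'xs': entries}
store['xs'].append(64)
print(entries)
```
[9, 9, 64]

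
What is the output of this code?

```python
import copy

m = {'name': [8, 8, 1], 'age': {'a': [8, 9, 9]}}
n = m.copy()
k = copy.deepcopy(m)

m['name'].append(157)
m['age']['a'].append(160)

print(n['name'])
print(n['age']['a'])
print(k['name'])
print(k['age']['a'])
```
[8, 8, 1, 157]
[8, 9, 9, 160]
[8, 8, 1]
[8, 9, 9]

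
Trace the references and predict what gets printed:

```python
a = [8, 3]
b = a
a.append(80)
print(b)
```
[8, 3, 80]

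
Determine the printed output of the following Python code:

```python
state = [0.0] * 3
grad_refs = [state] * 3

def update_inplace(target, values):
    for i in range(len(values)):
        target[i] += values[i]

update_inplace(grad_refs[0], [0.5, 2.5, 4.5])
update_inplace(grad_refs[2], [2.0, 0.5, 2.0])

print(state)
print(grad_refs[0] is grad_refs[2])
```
[2.5, 3.0, 6.5]
True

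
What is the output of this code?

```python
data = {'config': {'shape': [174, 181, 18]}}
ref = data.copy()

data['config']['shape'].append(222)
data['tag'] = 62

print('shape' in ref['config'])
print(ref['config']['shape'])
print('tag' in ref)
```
True
[174, 181, 18, 222]
False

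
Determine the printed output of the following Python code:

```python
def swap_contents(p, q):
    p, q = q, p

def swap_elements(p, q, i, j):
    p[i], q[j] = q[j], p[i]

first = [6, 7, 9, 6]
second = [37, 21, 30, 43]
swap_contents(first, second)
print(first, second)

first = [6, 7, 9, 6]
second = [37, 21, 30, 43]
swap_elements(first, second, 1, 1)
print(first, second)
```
[6, 7, 9, 6] [37, 21, 30, 43]
[6, 21, 9, 6] [37, 7, 30, 43]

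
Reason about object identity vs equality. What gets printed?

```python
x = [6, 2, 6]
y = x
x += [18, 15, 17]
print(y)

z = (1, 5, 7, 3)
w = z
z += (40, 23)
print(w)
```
[6, 2, 6, 18, 15, 17]
(1, 5, 7, 3)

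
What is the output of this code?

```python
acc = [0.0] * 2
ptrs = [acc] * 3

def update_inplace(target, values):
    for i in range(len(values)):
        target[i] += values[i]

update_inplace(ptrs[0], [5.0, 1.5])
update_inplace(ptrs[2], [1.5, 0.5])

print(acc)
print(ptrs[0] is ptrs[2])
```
[6.5, 2.0]
True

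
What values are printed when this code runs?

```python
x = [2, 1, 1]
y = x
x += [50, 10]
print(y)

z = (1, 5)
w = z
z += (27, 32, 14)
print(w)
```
[2, 1, 1, 50, 10]
(1, 5)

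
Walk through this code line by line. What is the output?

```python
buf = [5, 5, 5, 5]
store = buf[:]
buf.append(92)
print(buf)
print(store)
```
[5, 5, 5, 5, 92]
[5, 5, 5, 5]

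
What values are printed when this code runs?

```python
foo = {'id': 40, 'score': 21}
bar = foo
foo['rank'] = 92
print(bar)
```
{'id': 40, 'score': 21, 'rank': 92}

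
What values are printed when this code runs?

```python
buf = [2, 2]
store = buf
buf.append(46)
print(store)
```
[2, 2, 46]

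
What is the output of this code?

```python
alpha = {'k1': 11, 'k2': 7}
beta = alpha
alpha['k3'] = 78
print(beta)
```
{'k1': 11, 'k2': 7, 'k3': 78}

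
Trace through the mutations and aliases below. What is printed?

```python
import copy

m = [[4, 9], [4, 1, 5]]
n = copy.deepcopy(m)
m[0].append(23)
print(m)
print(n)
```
[[4, 9, 23], [4, 1, 5]]
[[4, 9], [4, 1, 5]]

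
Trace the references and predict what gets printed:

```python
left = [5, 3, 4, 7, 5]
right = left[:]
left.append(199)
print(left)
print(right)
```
[5, 3, 4, 7, 5, 199]
[5, 3, 4, 7, 5]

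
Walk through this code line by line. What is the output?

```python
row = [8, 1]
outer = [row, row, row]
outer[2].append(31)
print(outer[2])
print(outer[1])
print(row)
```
[8, 1, 31]
[8, 1, 31]
[8, 1, 31]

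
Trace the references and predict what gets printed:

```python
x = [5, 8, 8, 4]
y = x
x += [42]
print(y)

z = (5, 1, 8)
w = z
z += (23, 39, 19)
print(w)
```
[5, 8, 8, 4, 42]
(5, 1, 8)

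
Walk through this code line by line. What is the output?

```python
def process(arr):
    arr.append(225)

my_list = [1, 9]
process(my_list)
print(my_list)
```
[1, 9, 225]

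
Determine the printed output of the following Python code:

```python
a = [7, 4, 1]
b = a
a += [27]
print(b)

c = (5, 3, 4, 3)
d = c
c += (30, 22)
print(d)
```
[7, 4, 1, 27]
(5, 3, 4, 3)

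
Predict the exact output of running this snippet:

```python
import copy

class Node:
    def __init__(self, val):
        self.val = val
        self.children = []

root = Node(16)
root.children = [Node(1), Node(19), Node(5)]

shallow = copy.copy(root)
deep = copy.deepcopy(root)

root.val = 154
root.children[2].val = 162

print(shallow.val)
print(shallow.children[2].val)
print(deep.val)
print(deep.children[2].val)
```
16
162
16
5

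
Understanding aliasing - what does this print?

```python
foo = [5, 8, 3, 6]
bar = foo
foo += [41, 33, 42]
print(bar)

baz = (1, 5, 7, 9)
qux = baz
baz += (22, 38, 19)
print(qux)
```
[5, 8, 3, 6, 41, 33, 42]
(1, 5, 7, 9)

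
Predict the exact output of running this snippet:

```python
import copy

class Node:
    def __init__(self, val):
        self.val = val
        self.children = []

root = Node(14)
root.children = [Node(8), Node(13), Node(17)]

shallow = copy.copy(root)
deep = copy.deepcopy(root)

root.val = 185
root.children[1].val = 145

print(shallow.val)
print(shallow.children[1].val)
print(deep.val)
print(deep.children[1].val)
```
14
145
14
13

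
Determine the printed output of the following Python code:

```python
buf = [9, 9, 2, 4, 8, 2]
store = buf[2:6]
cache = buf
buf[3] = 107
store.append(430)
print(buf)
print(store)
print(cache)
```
[9, 9, 2, 107, 8, 2]
[2, 4, 8, 2, 430]
[9, 9, 2, 107, 8, 2]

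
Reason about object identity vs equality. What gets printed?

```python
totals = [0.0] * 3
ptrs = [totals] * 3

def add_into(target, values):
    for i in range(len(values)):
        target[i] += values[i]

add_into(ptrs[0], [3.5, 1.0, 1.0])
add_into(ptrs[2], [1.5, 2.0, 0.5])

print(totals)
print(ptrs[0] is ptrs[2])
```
[5.0, 3.0, 1.5]
True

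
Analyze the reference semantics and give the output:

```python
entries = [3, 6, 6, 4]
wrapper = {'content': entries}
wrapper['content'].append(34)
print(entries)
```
[3, 6, 6, 4, 34]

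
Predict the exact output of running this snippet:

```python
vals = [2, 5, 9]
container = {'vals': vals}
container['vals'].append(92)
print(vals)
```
[2, 5, 9, 92]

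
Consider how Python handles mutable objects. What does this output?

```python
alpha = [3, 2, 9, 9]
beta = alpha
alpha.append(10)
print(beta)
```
[3, 2, 9, 9, 10]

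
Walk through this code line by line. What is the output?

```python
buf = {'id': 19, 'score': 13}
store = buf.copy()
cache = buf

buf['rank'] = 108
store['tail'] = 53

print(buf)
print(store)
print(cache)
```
{'id': 19, 'score': 13, 'rank': 108}
{'id': 19, 'score': 13, 'tail': 53}
{'id': 19, 'score': 13, 'rank': 108}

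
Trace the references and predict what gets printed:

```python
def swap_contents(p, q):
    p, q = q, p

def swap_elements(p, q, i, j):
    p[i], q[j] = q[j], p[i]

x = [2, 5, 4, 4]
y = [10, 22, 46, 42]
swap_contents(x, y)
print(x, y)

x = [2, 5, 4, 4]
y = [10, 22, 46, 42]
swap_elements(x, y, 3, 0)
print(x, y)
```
[2, 5, 4, 4] [10, 22, 46, 42]
[2, 5, 4, 10] [4, 22, 46, 42]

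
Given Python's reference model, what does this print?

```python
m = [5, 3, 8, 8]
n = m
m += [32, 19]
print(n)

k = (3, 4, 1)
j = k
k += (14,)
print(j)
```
[5, 3, 8, 8, 32, 19]
(3, 4, 1)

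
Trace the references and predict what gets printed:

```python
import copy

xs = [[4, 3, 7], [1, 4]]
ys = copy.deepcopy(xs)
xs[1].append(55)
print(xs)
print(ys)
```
[[4, 3, 7], [1, 4, 55]]
[[4, 3, 7], [1, 4]]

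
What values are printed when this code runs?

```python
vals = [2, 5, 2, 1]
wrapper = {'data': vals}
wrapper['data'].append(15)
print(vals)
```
[2, 5, 2, 1, 15]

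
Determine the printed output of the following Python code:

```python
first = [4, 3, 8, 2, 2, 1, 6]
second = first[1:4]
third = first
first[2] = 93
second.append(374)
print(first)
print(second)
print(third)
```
[4, 3, 93, 2, 2, 1, 6]
[3, 8, 2, 374]
[4, 3, 93, 2, 2, 1, 6]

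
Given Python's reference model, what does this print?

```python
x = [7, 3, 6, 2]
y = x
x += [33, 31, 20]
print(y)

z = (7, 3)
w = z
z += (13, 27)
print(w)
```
[7, 3, 6, 2, 33, 31, 20]
(7, 3)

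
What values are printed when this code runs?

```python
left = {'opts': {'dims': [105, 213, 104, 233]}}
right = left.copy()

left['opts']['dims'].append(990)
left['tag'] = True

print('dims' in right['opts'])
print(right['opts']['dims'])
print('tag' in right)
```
True
[105, 213, 104, 233, 990]
False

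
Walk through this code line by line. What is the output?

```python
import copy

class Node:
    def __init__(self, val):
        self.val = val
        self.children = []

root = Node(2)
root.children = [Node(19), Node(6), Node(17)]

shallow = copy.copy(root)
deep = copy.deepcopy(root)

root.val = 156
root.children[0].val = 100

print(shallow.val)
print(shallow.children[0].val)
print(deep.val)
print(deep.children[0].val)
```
2
100
2
19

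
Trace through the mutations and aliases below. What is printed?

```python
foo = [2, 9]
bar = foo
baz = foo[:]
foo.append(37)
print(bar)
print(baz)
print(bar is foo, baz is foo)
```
[2, 9, 37]
[2, 9]
True False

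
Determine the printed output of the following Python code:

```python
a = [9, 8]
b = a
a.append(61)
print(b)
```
[9, 8, 61]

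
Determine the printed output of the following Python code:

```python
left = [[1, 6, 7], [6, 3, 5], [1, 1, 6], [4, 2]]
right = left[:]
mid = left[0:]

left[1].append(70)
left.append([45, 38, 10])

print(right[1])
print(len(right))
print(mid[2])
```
[6, 3, 5, 70]
4
[1, 1, 6]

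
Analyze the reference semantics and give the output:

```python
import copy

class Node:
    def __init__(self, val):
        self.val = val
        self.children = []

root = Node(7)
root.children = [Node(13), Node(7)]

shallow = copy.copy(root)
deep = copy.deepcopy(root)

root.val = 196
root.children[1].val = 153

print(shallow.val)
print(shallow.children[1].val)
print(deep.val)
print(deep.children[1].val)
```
7
153
7
7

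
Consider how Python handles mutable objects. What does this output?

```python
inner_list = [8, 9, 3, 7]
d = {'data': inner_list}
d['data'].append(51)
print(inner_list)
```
[8, 9, 3, 7, 51]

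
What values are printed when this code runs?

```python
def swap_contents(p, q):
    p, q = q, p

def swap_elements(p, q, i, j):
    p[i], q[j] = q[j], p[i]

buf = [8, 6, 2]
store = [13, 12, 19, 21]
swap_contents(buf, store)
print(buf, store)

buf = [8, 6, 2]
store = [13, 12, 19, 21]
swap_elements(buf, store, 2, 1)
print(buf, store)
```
[8, 6, 2] [13, 12, 19, 21]
[8, 6, 12] [13, 2, 19, 21]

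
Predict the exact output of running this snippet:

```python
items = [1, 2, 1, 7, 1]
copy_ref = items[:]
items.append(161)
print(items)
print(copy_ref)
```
[1, 2, 1, 7, 1, 161]
[1, 2, 1, 7, 1]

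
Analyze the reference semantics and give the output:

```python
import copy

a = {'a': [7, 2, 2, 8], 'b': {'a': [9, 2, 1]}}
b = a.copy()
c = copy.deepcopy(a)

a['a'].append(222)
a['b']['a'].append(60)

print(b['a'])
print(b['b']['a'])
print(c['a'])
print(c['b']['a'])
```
[7, 2, 2, 8, 222]
[9, 2, 1, 60]
[7, 2, 2, 8]
[9, 2, 1]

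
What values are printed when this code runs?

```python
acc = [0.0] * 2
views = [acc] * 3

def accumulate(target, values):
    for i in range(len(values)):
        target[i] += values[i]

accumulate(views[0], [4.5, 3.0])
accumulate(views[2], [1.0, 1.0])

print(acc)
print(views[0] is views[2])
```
[5.5, 4.0]
True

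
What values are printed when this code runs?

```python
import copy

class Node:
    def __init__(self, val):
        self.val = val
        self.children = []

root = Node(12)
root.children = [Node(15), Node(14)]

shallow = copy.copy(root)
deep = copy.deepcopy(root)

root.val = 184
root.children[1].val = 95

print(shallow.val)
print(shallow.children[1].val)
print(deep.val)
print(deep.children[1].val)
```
12
95
12
14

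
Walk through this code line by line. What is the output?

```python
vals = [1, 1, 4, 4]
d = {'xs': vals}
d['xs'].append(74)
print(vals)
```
[1, 1, 4, 4, 74]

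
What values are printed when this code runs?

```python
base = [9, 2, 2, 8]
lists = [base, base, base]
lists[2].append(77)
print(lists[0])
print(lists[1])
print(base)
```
[9, 2, 2, 8, 77]
[9, 2, 2, 8, 77]
[9, 2, 2, 8, 77]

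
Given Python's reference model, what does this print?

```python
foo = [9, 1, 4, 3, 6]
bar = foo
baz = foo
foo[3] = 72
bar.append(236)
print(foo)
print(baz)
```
[9, 1, 4, 72, 6, 236]
[9, 1, 4, 72, 6, 236]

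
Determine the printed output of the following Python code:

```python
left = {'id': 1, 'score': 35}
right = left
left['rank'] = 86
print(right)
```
{'id': 1, 'score': 35, 'rank': 86}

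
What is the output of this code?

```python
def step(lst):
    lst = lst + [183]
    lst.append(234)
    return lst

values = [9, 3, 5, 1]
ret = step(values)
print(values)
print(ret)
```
[9, 3, 5, 1]
[9, 3, 5, 1, 183, 234]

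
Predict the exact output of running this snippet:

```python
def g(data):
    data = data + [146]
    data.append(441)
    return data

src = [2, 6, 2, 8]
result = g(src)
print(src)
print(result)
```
[2, 6, 2, 8]
[2, 6, 2, 8, 146, 441]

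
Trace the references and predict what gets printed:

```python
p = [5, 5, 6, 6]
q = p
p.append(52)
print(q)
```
[5, 5, 6, 6, 52]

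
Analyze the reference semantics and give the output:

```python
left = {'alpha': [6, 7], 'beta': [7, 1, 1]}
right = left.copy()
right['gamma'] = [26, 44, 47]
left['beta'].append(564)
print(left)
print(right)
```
{'alpha': [6, 7], 'beta': [7, 1, 1, 564]}
{'alpha': [6, 7], 'beta': [7, 1, 1, 564], 'gamma': [26, 44, 47]}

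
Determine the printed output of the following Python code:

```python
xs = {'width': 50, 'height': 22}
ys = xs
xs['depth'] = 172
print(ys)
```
{'width': 50, 'height': 22, 'depth': 172}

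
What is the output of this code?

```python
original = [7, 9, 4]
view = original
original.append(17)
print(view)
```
[7, 9, 4, 17]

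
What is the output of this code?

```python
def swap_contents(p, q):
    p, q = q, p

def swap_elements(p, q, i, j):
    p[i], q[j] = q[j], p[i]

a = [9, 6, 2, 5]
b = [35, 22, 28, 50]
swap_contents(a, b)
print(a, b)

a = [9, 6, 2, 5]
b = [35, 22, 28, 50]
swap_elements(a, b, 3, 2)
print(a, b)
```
[9, 6, 2, 5] [35, 22, 28, 50]
[9, 6, 2, 28] [35, 22, 5, 50]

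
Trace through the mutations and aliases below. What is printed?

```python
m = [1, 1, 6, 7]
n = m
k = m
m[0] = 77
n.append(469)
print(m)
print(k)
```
[77, 1, 6, 7, 469]
[77, 1, 6, 7, 469]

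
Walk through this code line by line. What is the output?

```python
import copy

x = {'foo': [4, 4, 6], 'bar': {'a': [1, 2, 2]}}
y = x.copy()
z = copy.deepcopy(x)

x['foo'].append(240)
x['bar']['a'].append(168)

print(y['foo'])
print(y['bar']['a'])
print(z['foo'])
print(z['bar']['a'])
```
[4, 4, 6, 240]
[1, 2, 2, 168]
[4, 4, 6]
[1, 2, 2]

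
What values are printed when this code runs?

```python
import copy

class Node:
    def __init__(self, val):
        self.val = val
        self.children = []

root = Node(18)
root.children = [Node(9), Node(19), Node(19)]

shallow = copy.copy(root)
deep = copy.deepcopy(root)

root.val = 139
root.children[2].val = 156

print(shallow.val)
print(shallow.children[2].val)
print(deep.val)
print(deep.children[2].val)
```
18
156
18
19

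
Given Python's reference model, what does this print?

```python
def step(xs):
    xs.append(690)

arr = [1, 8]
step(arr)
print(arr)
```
[1, 8, 690]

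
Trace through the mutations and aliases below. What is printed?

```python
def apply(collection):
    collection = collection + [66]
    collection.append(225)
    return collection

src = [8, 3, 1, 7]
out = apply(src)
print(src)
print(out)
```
[8, 3, 1, 7]
[8, 3, 1, 7, 66, 225]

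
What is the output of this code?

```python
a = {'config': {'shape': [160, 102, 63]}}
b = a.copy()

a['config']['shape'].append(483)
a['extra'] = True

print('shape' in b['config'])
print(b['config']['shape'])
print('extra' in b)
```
True
[160, 102, 63, 483]
False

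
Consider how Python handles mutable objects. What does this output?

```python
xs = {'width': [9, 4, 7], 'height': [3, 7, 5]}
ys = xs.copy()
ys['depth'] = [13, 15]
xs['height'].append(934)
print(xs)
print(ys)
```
{'width': [9, 4, 7], 'height': [3, 7, 5, 934]}
{'width': [9, 4, 7], 'height': [3, 7, 5, 934], 'depth': [13, 15]}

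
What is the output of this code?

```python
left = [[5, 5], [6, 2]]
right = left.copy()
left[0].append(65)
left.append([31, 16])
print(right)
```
[[5, 5, 65], [6, 2]]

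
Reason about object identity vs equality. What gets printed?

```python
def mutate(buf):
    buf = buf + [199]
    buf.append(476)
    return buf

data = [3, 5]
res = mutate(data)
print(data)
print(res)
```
[3, 5]
[3, 5, 199, 476]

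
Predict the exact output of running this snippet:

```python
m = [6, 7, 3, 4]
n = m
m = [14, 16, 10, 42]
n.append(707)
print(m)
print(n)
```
[14, 16, 10, 42]
[6, 7, 3, 4, 707]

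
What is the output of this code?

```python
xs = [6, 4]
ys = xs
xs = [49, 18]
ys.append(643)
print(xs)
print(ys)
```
[49, 18]
[6, 4, 643]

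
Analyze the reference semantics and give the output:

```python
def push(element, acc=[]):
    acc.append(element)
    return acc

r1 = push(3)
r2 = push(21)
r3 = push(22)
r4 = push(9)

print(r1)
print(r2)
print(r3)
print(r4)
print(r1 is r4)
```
[3, 21, 22, 9]
[3, 21, 22, 9]
[3, 21, 22, 9]
[3, 21, 22, 9]
True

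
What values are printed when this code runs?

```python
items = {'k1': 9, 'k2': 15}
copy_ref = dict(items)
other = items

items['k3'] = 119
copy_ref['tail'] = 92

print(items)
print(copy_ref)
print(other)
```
{'k1': 9, 'k2': 15, 'k3': 119}
{'k1': 9, 'k2': 15, 'tail': 92}
{'k1': 9, 'k2': 15, 'k3': 119}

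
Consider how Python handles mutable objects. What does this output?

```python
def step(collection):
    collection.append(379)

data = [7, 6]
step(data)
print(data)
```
[7, 6, 379]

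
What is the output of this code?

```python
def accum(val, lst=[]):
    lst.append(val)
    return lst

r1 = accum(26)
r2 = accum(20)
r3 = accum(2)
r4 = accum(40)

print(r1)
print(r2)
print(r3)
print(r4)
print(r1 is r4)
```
[26, 20, 2, 40]
[26, 20, 2, 40]
[26, 20, 2, 40]
[26, 20, 2, 40]
True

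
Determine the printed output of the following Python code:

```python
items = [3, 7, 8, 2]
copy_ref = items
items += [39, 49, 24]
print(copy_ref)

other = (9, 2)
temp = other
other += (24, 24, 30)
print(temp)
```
[3, 7, 8, 2, 39, 49, 24]
(9, 2)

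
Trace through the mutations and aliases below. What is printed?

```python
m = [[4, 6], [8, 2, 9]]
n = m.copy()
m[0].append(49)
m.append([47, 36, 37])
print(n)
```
[[4, 6, 49], [8, 2, 9]]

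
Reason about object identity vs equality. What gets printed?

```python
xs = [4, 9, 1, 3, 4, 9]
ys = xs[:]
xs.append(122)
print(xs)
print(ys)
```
[4, 9, 1, 3, 4, 9, 122]
[4, 9, 1, 3, 4, 9]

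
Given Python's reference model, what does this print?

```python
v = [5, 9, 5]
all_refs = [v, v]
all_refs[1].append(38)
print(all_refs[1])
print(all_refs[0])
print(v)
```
[5, 9, 5, 38]
[5, 9, 5, 38]
[5, 9, 5, 38]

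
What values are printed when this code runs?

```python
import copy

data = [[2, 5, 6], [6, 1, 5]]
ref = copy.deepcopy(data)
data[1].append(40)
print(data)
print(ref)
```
[[2, 5, 6], [6, 1, 5, 40]]
[[2, 5, 6], [6, 1, 5]]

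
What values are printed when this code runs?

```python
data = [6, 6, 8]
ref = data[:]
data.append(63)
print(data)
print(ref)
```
[6, 6, 8, 63]
[6, 6, 8]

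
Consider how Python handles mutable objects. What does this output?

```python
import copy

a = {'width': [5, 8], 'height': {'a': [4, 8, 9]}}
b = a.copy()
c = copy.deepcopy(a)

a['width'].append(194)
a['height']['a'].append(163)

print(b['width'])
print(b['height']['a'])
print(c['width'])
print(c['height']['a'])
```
[5, 8, 194]
[4, 8, 9, 163]
[5, 8]
[4, 8, 9]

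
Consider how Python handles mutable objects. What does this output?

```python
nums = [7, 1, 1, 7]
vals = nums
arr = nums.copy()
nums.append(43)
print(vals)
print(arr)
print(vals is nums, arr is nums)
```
[7, 1, 1, 7, 43]
[7, 1, 1, 7]
True False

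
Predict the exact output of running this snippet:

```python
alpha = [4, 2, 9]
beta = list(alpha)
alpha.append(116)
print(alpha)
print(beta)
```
[4, 2, 9, 116]
[4, 2, 9]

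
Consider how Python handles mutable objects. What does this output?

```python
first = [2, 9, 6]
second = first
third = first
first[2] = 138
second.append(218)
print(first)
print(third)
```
[2, 9, 138, 218]
[2, 9, 138, 218]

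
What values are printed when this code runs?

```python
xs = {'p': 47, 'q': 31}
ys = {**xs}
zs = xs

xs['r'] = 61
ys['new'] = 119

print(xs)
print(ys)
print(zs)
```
{'p': 47, 'q': 31, 'r': 61}
{'p': 47, 'q': 31, 'new': 119}
{'p': 47, 'q': 31, 'r': 61}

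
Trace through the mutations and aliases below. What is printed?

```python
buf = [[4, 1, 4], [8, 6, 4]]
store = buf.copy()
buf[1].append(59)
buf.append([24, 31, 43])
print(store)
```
[[4, 1, 4], [8, 6, 4, 59]]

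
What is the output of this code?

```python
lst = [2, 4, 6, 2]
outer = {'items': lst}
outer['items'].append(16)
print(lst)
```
[2, 4, 6, 2, 16]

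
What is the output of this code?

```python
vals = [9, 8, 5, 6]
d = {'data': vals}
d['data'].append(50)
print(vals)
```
[9, 8, 5, 6, 50]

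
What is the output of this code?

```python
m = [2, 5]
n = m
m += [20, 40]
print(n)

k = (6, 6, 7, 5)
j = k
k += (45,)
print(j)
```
[2, 5, 20, 40]
(6, 6, 7, 5)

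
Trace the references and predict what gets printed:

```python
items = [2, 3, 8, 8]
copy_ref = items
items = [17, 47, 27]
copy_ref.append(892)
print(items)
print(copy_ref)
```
[17, 47, 27]
[2, 3, 8, 8, 892]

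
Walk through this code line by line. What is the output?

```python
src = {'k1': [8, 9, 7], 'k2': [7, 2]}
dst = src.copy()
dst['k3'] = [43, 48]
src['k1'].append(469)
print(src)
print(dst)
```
{'k1': [8, 9, 7, 469], 'k2': [7, 2]}
{'k1': [8, 9, 7, 469], 'k2': [7, 2], 'k3': [43, 48]}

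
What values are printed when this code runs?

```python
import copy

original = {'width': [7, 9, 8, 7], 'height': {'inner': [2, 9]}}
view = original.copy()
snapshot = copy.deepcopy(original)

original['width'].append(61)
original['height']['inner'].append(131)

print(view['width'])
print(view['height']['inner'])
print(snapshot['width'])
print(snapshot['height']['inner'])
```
[7, 9, 8, 7, 61]
[2, 9, 131]
[7, 9, 8, 7]
[2, 9]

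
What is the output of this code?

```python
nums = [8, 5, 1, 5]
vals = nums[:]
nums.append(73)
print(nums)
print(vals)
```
[8, 5, 1, 5, 73]
[8, 5, 1, 5]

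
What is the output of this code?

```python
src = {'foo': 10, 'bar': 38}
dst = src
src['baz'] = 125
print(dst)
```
{'foo': 10, 'bar': 38, 'baz': 125}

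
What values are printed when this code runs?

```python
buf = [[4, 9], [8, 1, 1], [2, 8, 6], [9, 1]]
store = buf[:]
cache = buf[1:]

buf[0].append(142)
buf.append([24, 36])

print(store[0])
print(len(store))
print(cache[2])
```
[4, 9, 142]
4
[9, 1]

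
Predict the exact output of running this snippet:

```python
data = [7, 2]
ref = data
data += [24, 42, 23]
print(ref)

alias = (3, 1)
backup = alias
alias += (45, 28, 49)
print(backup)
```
[7, 2, 24, 42, 23]
(3, 1)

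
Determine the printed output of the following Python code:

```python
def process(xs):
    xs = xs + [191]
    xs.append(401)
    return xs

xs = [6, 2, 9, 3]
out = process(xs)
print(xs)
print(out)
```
[6, 2, 9, 3]
[6, 2, 9, 3, 191, 401]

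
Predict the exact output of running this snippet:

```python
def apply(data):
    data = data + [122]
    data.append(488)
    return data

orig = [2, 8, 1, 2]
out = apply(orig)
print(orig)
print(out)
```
[2, 8, 1, 2]
[2, 8, 1, 2, 122, 488]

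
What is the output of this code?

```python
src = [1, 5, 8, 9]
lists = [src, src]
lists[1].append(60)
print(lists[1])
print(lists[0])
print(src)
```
[1, 5, 8, 9, 60]
[1, 5, 8, 9, 60]
[1, 5, 8, 9, 60]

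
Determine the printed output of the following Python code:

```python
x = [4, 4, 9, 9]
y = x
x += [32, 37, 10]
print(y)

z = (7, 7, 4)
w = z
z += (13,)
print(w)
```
[4, 4, 9, 9, 32, 37, 10]
(7, 7, 4)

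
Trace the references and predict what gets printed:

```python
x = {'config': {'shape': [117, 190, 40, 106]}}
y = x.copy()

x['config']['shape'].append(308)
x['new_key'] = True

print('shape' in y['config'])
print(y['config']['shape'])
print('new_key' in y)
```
True
[117, 190, 40, 106, 308]
False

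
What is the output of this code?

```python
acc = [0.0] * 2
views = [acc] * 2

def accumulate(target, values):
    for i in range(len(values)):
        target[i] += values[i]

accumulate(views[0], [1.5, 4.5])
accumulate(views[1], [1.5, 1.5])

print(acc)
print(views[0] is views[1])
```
[3.0, 6.0]
True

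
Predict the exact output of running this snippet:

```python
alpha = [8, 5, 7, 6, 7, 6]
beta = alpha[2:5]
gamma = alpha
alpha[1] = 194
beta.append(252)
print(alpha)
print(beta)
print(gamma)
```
[8, 194, 7, 6, 7, 6]
[7, 6, 7, 252]
[8, 194, 7, 6, 7, 6]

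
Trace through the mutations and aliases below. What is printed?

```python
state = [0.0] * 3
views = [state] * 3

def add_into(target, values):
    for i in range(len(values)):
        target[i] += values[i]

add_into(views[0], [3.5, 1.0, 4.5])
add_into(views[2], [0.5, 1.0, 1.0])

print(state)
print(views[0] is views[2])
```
[4.0, 2.0, 5.5]
True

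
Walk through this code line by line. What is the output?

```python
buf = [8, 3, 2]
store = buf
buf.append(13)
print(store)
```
[8, 3, 2, 13]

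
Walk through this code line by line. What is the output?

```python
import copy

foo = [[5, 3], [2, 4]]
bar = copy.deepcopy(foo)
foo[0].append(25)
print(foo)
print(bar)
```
[[5, 3, 25], [2, 4]]
[[5, 3], [2, 4]]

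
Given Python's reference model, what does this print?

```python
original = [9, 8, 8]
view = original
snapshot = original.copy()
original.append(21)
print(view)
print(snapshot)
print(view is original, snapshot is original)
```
[9, 8, 8, 21]
[9, 8, 8]
True False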